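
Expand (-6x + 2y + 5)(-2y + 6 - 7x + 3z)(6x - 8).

(-6x + 2y + 5)(-2y + 6 - 7x + 3z)(6x - 8)
= (12xy - 36x + 42x^2 - 18xz - 4y^2 + 12y - 14xy + 6yz - 10y + 30 - 35x + 15z)(6x - 8)    [distributive law]
= (-2xy - 71x + 42x^2 - 18xz - 4y^2 + 2y + 6yz + 30 + 15z)(6x - 8)    [combine like terms]
= -12x^2y + 16xy - 426x^2 + 568x + 252x^3 - 336x^2 - 108x^2z + 144xz - 24xy^2 + 32y^2 + 12xy - 16y + 36xyz - 48yz + 180x - 240 + 90xz - 120z    [distributive law]
= -12x^2y + 28xy - 762x^2 + 748x + 252x^3 - 108x^2z + 234xz - 24xy^2 + 32y^2 - 16y + 36xyz - 48yz - 240 - 120z    [combine like terms]

-12x^2y + 28xy - 762x^2 + 748x + 252x^3 - 108x^2z + 234xz - 24xy^2 + 32y^2 - 16y + 36xyz - 48yz - 240 - 120z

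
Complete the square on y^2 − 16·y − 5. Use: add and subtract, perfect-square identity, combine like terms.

(y − 8)^2 − 69

y^2 − 16·y − 5
= y^2 − 16·y + 64 − 64 − 5    [add and subtract 64]
= (y − 8)^2 − 64 − 5    [perfect-square identity]
= (y − 8)^2 − 69    [combine constants]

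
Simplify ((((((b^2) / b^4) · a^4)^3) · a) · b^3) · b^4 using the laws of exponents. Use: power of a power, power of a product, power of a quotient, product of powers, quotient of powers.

((((((b^2) / b^4) · a^4)^3) · a) · b^3) · b^4
= ((((((b^2) / b^4)^3) · ((a^4)^3)) · a) · b^3) · b^4    [power of a product]
= ((((((b^2)^3) / ((b^4)^3)) · ((a^4)^3)) · a) · b^3) · b^4    [power of a quotient]
= (((((b^6) / ((b^4)^3)) · ((a^4)^3)) · a) · b^3) · b^4    [power of a power]
= ((((b^6 / b^12) · ((a^4)^3)) · a) · b^3) · b^4    [power of a power]
= (((b^(-6) · ((a^4)^3)) · a) · b^3) · b^4    [quotient of powers]
= (((b^(-6) · a^12) · a) · b^3) · b^4    [power of a power]
= a^13b    [product of powers]

a^13b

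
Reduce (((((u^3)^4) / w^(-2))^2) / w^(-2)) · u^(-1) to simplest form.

(((((u^3)^4) / w^(-2))^2) / w^(-2)) · u^(-1)
= (((((u^3)^4)^2) / ((w^(-2))^2)) / w^(-2)) · u^(-1)    [power of a quotient]
= ((((u^3)^8) / ((w^(-2))^2)) / w^(-2)) · u^(-1)    [power of a power]
= ((u^24 / ((w^(-2))^2)) / w^(-2)) · u^(-1)    [power of a power]
= ((u^24 / w^(-4)) / w^(-2)) · u^(-1)    [power of a power]
= u^23w^6    [quotient of powers; product of powers]

u^23w^6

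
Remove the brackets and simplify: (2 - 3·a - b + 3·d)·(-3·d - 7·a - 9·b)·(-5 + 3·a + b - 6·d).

(2 - 3·a - b + 3·d)·(-3·d - 7·a - 9·b)·(-5 + 3·a + b - 6·d)
= (-6·d - 14·a - 18·b + 9·a·d + 21·a^2 + 27·a·b + 3·b·d + 7·a·b + 9·b^2 - 9·d^2 - 21·a·d - 27·b·d)·(-5 + 3·a + b - 6·d)    [distributive law]
= (-6·d - 14·a - 18·b - 12·a·d + 21·a^2 + 34·a·b - 24·b·d + 9·b^2 - 9·d^2)·(-5 + 3·a + b - 6·d)    [combine like terms]
= 30·d - 18·a·d - 6·b·d + 36·d^2 + 70·a - 42·a^2 - 14·a·b + 84·a·d + 90·b - 54·a·b - 18·b^2 + 108·b·d + 60·a·d - 36·a^2·d - 12·a·b·d + 72·a·d^2 - 105·a^2 + 63·a^3 + 21·a^2·b - 126·a^2·d - 170·a·b + 102·a^2·b + 34·a·b^2 - 204·a·b·d + 120·b·d - 72·a·b·d - 24·b^2·d + 144·b·d^2 - 45·b^2 + 27·a·b^2 + 9·b^3 - 54·b^2·d + 45·d^2 - 27·a·d^2 - 9·b·d^2 + 54·d^3    [distributive law]
= 30·d + 126·a·d + 222·b·d + 81·d^2 + 70·a - 147·a^2 - 238·a·b + 90·b - 63·b^2 - 162·a^2·d - 288·a·b·d + 45·a·d^2 + 63·a^3 + 123·a^2·b + 61·a·b^2 - 78·b^2·d + 135·b·d^2 + 9·b^3 + 54·d^3    [combine like terms]

30·d + 126·a·d + 222·b·d + 81·d^2 + 70·a - 147·a^2 - 238·a·b + 90·b - 63·b^2 - 162·a^2·d - 288·a·b·d + 45·a·d^2 + 63·a^3 + 123·a^2·b + 61·a·b^2 - 78·b^2·d + 135·b·d^2 + 9·b^3 + 54·d^3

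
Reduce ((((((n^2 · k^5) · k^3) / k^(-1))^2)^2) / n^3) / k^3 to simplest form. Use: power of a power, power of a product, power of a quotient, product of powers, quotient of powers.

((((((n^2 · k^5) · k^3) / k^(-1))^2)^2) / n^3) / k^3
= (((((n^2 · k^5) · k^3) / k^(-1))^4) / n^3) / k^3    [power of a power]
= (((((n^2 · k^5) · k^3)^4) / ((k^(-1))^4)) / n^3) / k^3    [power of a quotient]
= (((((n^2 · k^5)^4) · ((k^3)^4)) / ((k^(-1))^4)) / n^3) / k^3    [power of a product]
= ((((((n^2)^4) · ((k^5)^4)) · ((k^3)^4)) / ((k^(-1))^4)) / n^3) / k^3    [power of a product]
= ((((n^8 · ((k^5)^4)) · ((k^3)^4)) / ((k^(-1))^4)) / n^3) / k^3    [power of a power]
= ((((n^8 · k^20) · ((k^3)^4)) / ((k^(-1))^4)) / n^3) / k^3    [power of a power]
= ((((n^8 · k^20) · k^12) / ((k^(-1))^4)) / n^3) / k^3    [power of a power]
= ((((n^8 · k^20) · k^12) / k^(-4)) / n^3) / k^3    [power of a power]
= k^33·n^5    [quotient of powers; product of powers]

k^33·n^5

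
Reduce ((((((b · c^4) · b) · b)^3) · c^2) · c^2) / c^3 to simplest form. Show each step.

((((((b · c^4) · b) · b)^3) · c^2) · c^2) / c^3
= ((((((b · c^4) · b)^3) · (b^3)) · c^2) · c^2) / c^3    [power of a product]
= ((((((b · c^4)^3) · (b^3)) · (b^3)) · c^2) · c^2) / c^3    [power of a product]
= ((((((b^3) · ((c^4)^3)) · (b^3)) · (b^3)) · c^2) · c^2) / c^3    [power of a product]
= (((((b^3 · c^12) · (b^3)) · (b^3)) · c^2) · c^2) / c^3    [power of a power]
= b^9c^13    [quotient of powers; product of powers]

b^9c^13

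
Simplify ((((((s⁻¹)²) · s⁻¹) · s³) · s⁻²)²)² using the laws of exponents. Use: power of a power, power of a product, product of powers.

((((((s⁻¹)²) · s⁻¹) · s³) · s⁻²)²)²
= (((((s⁻¹)²) · s⁻¹) · s³) · s⁻²)⁴    [power of a power]
= (((((s⁻¹)²) · s⁻¹) · s³)⁴) · ((s⁻²)⁴)    [power of a product]
= (((((s⁻¹)²) · s⁻¹)⁴) · ((s³)⁴)) · ((s⁻²)⁴)    [power of a product]
= (((((s⁻¹)²)⁴) · ((s⁻¹)⁴)) · ((s³)⁴)) · ((s⁻²)⁴)    [power of a product]
= ((((s⁻¹)⁸) · ((s⁻¹)⁴)) · ((s³)⁴)) · ((s⁻²)⁴)    [power of a power]
= (((s⁻⁸) · ((s⁻¹)⁴)) · ((s³)⁴)) · ((s⁻²)⁴)    [power of a power]
= ((s⁻⁸ · s⁻⁴) · ((s³)⁴)) · ((s⁻²)⁴)    [power of a power]
= (s⁻¹² · ((s³)⁴)) · ((s⁻²)⁴)    [product of powers]
= (s⁻¹² · s¹²) · ((s⁻²)⁴)    [power of a power]
= s⁰ · ((s⁻²)⁴)    [product of powers]
= s⁰ · s⁻⁸    [power of a power]
= s⁻⁸    [product of powers]

s⁻⁸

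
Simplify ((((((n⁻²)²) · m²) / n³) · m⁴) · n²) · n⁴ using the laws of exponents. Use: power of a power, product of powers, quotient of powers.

((((((n⁻²)²) · m²) / n³) · m⁴) · n²) · n⁴
= ((((n⁻⁴ · m²) / n³) · m⁴) · n²) · n⁴    [power of a power]
= m⁶n⁻¹    [quotient of powers; product of powers]

m⁶n⁻¹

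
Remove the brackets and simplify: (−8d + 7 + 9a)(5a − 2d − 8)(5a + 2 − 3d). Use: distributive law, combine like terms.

(−8d + 7 + 9a)(5a − 2d − 8)(5a + 2 − 3d)
= (−40ad + 16d^2 + 64d + 35a − 14d − 56 + 45a^2 − 18ad − 72a)(5a + 2 − 3d)    [distributive law]
= (−58ad + 16d^2 + 50d − 37a − 56 + 45a^2)(5a + 2 − 3d)    [combine like terms]
= −290a^2d − 116ad + 174ad^2 + 80ad^2 + 32d^2 − 48d^3 + 250ad + 100d − 150d^2 − 185a^2 − 74a + 111ad − 280a − 112 + 168d + 225a^3 + 90a^2 − 135a^2d    [distributive law]
= −425a^2d + 245ad + 254ad^2 − 118d^2 − 48d^3 + 268d − 95a^2 − 354a − 112 + 225a^3    [combine like terms]

−425a^2d + 245ad + 254ad^2 − 118d^2 − 48d^3 + 268d − 95a^2 − 354a − 112 + 225a^3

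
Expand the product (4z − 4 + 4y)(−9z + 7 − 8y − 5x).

−36z^2 + 64z − 68yz − 20xz − 28 + 60y + 20x − 32y^2 − 20xy

(4z − 4 + 4y)(−9z + 7 − 8y − 5x)
= −36z^2 + 28z − 32yz − 20xz + 36z − 28 + 32y + 20x − 36yz + 28y − 32y^2 − 20xy    [distributive law]
= −36z^2 + 64z − 68yz − 20xz − 28 + 60y + 20x − 32y^2 − 20xy    [combine like terms]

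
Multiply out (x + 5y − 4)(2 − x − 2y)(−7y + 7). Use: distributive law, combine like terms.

(x + 5y − 4)(2 − x − 2y)(−7y + 7)
= (2x − x² − 2xy + 10y − 5xy − 10y² − 8 + 4x + 8y)(−7y + 7)    [distributive law]
= (6x − x² − 7xy + 18y − 10y² − 8)(−7y + 7)    [combine like terms]
= −42xy + 42x + 7x²y − 7x² + 49xy² − 49xy − 126y² + 126y + 70y³ − 70y² + 56y − 56    [distributive law]
= −91xy + 42x + 7x²y − 7x² + 49xy² − 196y² + 182y + 70y³ − 56    [combine like terms]

−91xy + 42x + 7x²y − 7x² + 49xy² − 196y² + 182y + 70y³ − 56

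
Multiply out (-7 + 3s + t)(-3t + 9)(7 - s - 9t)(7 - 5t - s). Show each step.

7644t - 5922t^2 - 4389st + 2559st^2 + 534s^2t + 1644t^3 - 3087 + 2205s - 441s^2 - 129s^2t^2 - 9s^3t - 447st^3 + 27s^3 - 135t^4

(-7 + 3s + t)(-3t + 9)(7 - s - 9t)(7 - 5t - s)
= (21t - 63 - 9st + 27s - 3t^2 + 9t)(7 - s - 9t)(7 - 5t - s)    [distributive law]
= (30t - 63 - 9st + 27s - 3t^2)(7 - s - 9t)(7 - 5t - s)    [combine like terms]
= (210t - 30st - 270t^2 - 441 + 63s + 567t - 63st + 9s^2t + 81st^2 + 189s - 27s^2 - 243st - 21t^2 + 3st^2 + 27t^3)(7 - 5t - s)    [distributive law]
= (777t - 336st - 291t^2 - 441 + 252s + 9s^2t + 84st^2 - 27s^2 + 27t^3)(7 - 5t - s)    [combine like terms]
= 5439t - 3885t^2 - 777st - 2352st + 1680st^2 + 336s^2t - 2037t^2 + 1455t^3 + 291st^2 - 3087 + 2205t + 441s + 1764s - 1260st - 252s^2 + 63s^2t - 45s^2t^2 - 9s^3t + 588st^2 - 420st^3 - 84s^2t^2 - 189s^2 + 135s^2t + 27s^3 + 189t^3 - 135t^4 - 27st^3    [distributive law]
= 7644t - 5922t^2 - 4389st + 2559st^2 + 534s^2t + 1644t^3 - 3087 + 2205s - 441s^2 - 129s^2t^2 - 9s^3t - 447st^3 + 27s^3 - 135t^4    [combine like terms]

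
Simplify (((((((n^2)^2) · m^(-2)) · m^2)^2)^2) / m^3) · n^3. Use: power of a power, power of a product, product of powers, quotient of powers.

m^(-3)·n^19

(((((((n^2)^2) · m^(-2)) · m^2)^2)^2) / m^3) · n^3
= ((((((n^2)^2) · m^(-2)) · m^2)^4) / m^3) · n^3    [power of a power]
= ((((((n^2)^2) · m^(-2))^4) · ((m^2)^4)) / m^3) · n^3    [power of a product]
= ((((((n^2)^2)^4) · ((m^(-2))^4)) · ((m^2)^4)) / m^3) · n^3    [power of a product]
= (((((n^2)^8) · ((m^(-2))^4)) · ((m^2)^4)) / m^3) · n^3    [power of a power]
= (((n^16 · ((m^(-2))^4)) · ((m^2)^4)) / m^3) · n^3    [power of a power]
= (((n^16 · m^(-8)) · ((m^2)^4)) / m^3) · n^3    [power of a power]
= (((n^16 · m^(-8)) · m^8) / m^3) · n^3    [power of a power]
= m^(-3)·n^19    [quotient of powers; product of powers]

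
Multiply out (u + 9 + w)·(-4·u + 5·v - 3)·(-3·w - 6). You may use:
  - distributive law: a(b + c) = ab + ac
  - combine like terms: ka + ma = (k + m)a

(u + 9 + w)·(-4·u + 5·v - 3)·(-3·w - 6)
= (-4·u² + 5·u·v - 3·u - 36·u + 45·v - 27 - 4·u·w + 5·v·w - 3·w)·(-3·w - 6)    [distributive law]
= (-4·u² + 5·u·v - 39·u + 45·v - 27 - 4·u·w + 5·v·w - 3·w)·(-3·w - 6)    [combine like terms]
= 12·u²·w + 24·u² - 15·u·v·w - 30·u·v + 117·u·w + 234·u - 135·v·w - 270·v + 81·w + 162 + 12·u·w² + 24·u·w - 15·v·w² - 30·v·w + 9·w² + 18·w    [distributive law]
= 12·u²·w + 24·u² - 15·u·v·w - 30·u·v + 141·u·w + 234·u - 165·v·w - 270·v + 99·w + 162 + 12·u·w² - 15·v·w² + 9·w²    [combine like terms]

12·u²·w + 24·u² - 15·u·v·w - 30·u·v + 141·u·w + 234·u - 165·v·w - 270·v + 99·w + 162 + 12·u·w² - 15·v·w² + 9·w²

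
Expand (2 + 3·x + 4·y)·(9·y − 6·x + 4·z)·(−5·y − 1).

−126·y² − 18·y + 57·x·y + 12·x − 56·y·z − 8·z − 15·x·y² + 90·x²·y + 18·x² − 60·x·y·z − 12·x·z − 180·y³ − 80·y²·z

(2 + 3·x + 4·y)·(9·y − 6·x + 4·z)·(−5·y − 1)
= (18·y − 12·x + 8·z + 27·x·y − 18·x² + 12·x·z + 36·y² − 24·x·y + 16·y·z)·(−5·y − 1)    [distributive law]
= (18·y − 12·x + 8·z + 3·x·y − 18·x² + 12·x·z + 36·y² + 16·y·z)·(−5·y − 1)    [combine like terms]
= −90·y² − 18·y + 60·x·y + 12·x − 40·y·z − 8·z − 15·x·y² − 3·x·y + 90·x²·y + 18·x² − 60·x·y·z − 12·x·z − 180·y³ − 36·y² − 80·y²·z − 16·y·z    [distributive law]
= −126·y² − 18·y + 57·x·y + 12·x − 56·y·z − 8·z − 15·x·y² + 90·x²·y + 18·x² − 60·x·y·z − 12·x·z − 180·y³ − 80·y²·z    [combine like terms]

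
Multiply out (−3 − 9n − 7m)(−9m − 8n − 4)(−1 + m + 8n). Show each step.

(−3 − 9n − 7m)(−9m − 8n − 4)(−1 + m + 8n)
= (27m + 24n + 12 + 81mn + 72n^2 + 36n + 63m^2 + 56mn + 28m)(−1 + m + 8n)    [distributive law]
= (55m + 60n + 12 + 137mn + 72n^2 + 63m^2)(−1 + m + 8n)    [combine like terms]
= −55m + 55m^2 + 440mn − 60n + 60mn + 480n^2 − 12 + 12m + 96n − 137mn + 137m^2n + 1096mn^2 − 72n^2 + 72mn^2 + 576n^3 − 63m^2 + 63m^3 + 504m^2n    [distributive law]
= −43m − 8m^2 + 363mn + 36n + 408n^2 − 12 + 641m^2n + 1168mn^2 + 576n^3 + 63m^3    [combine like terms]

−43m − 8m^2 + 363mn + 36n + 408n^2 − 12 + 641m^2n + 1168mn^2 + 576n^3 + 63m^3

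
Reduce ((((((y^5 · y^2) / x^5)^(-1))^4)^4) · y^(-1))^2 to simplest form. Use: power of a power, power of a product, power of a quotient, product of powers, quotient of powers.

((((((y^5 · y^2) / x^5)^(-1))^4)^4) · y^(-1))^2
= ((((((y^5 · y^2) / x^5)^(-1))^4)^4)^2) · ((y^(-1))^2)    [power of a product]
= (((((y^5 · y^2) / x^5)^(-1))^4)^8) · ((y^(-1))^2)    [power of a power]
= ((((y^5 · y^2) / x^5)^(-1))^32) · ((y^(-1))^2)    [power of a power]
= (((y^5 · y^2) / x^5)^(-32)) · ((y^(-1))^2)    [power of a power]
= (((y^5 · y^2)^(-32)) / ((x^5)^(-32))) · ((y^(-1))^2)    [power of a quotient]
= ((((y^5)^(-32)) · ((y^2)^(-32))) / ((x^5)^(-32))) · ((y^(-1))^2)    [power of a product]
= ((y^(-160) · ((y^2)^(-32))) / ((x^5)^(-32))) · ((y^(-1))^2)    [power of a power]
= ((y^(-160) · y^(-64)) / ((x^5)^(-32))) · ((y^(-1))^2)    [power of a power]
= (y^(-224) / ((x^5)^(-32))) · ((y^(-1))^2)    [product of powers]
= (y^(-224) / x^(-160)) · ((y^(-1))^2)    [power of a power]
= (y^(-224) / x^(-160)) · y^(-2)    [power of a power]
= x^160y^(-226)    [quotient of powers; product of powers]

x^160y^(-226)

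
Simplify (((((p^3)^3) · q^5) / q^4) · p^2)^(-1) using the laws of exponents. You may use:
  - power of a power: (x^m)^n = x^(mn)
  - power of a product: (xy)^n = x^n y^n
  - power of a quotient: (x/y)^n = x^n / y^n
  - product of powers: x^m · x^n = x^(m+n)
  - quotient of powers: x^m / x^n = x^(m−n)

(((((p^3)^3) · q^5) / q^4) · p^2)^(-1)
= (((((p^3)^3) · q^5) / q^4)^(-1)) · ((p^2)^(-1))    [power of a product]
= (((((p^3)^3) · q^5)^(-1)) / ((q^4)^(-1))) · ((p^2)^(-1))    [power of a quotient]
= (((((p^3)^3)^(-1)) · ((q^5)^(-1))) / ((q^4)^(-1))) · ((p^2)^(-1))    [power of a product]
= ((((p^3)^(-3)) · ((q^5)^(-1))) / ((q^4)^(-1))) · ((p^2)^(-1))    [power of a power]
= ((p^(-9) · ((q^5)^(-1))) / ((q^4)^(-1))) · ((p^2)^(-1))    [power of a power]
= ((p^(-9) · q^(-5)) / ((q^4)^(-1))) · ((p^2)^(-1))    [power of a power]
= ((p^(-9) · q^(-5)) / q^(-4)) · ((p^2)^(-1))    [power of a power]
= ((p^(-9) · q^(-5)) / q^(-4)) · p^(-2)    [power of a power]
= p^(-11)·q^(-1)    [quotient of powers; product of powers]

p^(-11)·q^(-1)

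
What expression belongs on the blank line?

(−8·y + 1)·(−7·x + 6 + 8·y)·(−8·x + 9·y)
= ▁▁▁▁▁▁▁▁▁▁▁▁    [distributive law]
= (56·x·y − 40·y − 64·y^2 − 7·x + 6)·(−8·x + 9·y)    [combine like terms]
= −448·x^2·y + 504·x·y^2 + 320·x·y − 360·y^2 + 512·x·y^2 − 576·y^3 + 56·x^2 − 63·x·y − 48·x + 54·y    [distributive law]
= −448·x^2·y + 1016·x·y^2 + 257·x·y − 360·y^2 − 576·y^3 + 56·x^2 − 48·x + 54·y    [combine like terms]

Applying distributive law to the line above:

(56·x·y − 48·y − 64·y^2 − 7·x + 6 + 8·y)·(−8·x + 9·y)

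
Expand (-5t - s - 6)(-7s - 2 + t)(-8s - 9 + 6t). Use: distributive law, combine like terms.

(-5t - s - 6)(-7s - 2 + t)(-8s - 9 + 6t)
= (35st + 10t - 5t^2 + 7s^2 + 2s - st + 42s + 12 - 6t)(-8s - 9 + 6t)    [distributive law]
= (34st + 4t - 5t^2 + 7s^2 + 44s + 12)(-8s - 9 + 6t)    [combine like terms]
= -272s^2t - 306st + 204st^2 - 32st - 36t + 24t^2 + 40st^2 + 45t^2 - 30t^3 - 56s^3 - 63s^2 + 42s^2t - 352s^2 - 396s + 264st - 96s - 108 + 72t    [distributive law]
= -230s^2t - 74st + 244st^2 + 36t + 69t^2 - 30t^3 - 56s^3 - 415s^2 - 492s - 108    [combine like terms]

-230s^2t - 74st + 244st^2 + 36t + 69t^2 - 30t^3 - 56s^3 - 415s^2 - 492s - 108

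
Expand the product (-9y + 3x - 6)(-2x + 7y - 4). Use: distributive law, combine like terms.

(-9y + 3x - 6)(-2x + 7y - 4)
= 18xy - 63y^2 + 36y - 6x^2 + 21xy - 12x + 12x - 42y + 24    [distributive law]
= 39xy - 63y^2 - 6y - 6x^2 + 24    [combine like terms]

39xy - 63y^2 - 6y - 6x^2 + 24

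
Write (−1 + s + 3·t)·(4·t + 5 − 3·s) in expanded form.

11·t − 5 + 8·s − 5·s·t − 3·s^2 + 12·t^2

(−1 + s + 3·t)·(4·t + 5 − 3·s)
= −4·t − 5 + 3·s + 4·s·t + 5·s − 3·s^2 + 12·t^2 + 15·t − 9·s·t    [distributive law]
= 11·t − 5 + 8·s − 5·s·t − 3·s^2 + 12·t^2    [combine like terms]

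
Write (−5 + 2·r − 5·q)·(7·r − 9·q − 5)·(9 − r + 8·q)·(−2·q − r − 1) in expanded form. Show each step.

(−5 + 2·r − 5·q)·(7·r − 9·q − 5)·(9 − r + 8·q)·(−2·q − r − 1)
= (−35·r + 45·q + 25 + 14·r² − 18·q·r − 10·r − 35·q·r + 45·q² + 25·q)·(9 − r + 8·q)·(−2·q − r − 1)    [distributive law]
= (−45·r + 70·q + 25 + 14·r² − 53·q·r + 45·q²)·(9 − r + 8·q)·(−2·q − r − 1)    [combine like terms]
= (−405·r + 45·r² − 360·q·r + 630·q − 70·q·r + 560·q² + 225 − 25·r + 200·q + 126·r² − 14·r³ + 112·q·r² − 477·q·r + 53·q·r² − 424·q²·r + 405·q² − 45·q²·r + 360·q³)·(−2·q − r − 1)    [distributive law]
= (−430·r + 171·r² − 907·q·r + 830·q + 965·q² + 225 − 14·r³ + 165·q·r² − 469·q²·r + 360·q³)·(−2·q − r − 1)    [combine like terms]
= 860·q·r + 430·r² + 430·r − 342·q·r² − 171·r³ − 171·r² + 1814·q²·r + 907·q·r² + 907·q·r − 1660·q² − 830·q·r − 830·q − 1930·q³ − 965·q²·r − 965·q² − 450·q − 225·r − 225 + 28·q·r³ + 14·r⁴ + 14·r³ − 330·q²·r² − 165·q·r³ − 165·q·r² + 938·q³·r + 469·q²·r² + 469·q²·r − 720·q⁴ − 360·q³·r − 360·q³    [distributive law]
= 937·q·r + 259·r² + 205·r + 400·q·r² − 157·r³ + 1318·q²·r − 2625·q² − 1280·q − 2290·q³ − 225 − 137·q·r³ + 14·r⁴ + 139·q²·r² + 578·q³·r − 720·q⁴    [combine like terms]

937·q·r + 259·r² + 205·r + 400·q·r² − 157·r³ + 1318·q²·r − 2625·q² − 1280·q − 2290·q³ − 225 − 137·q·r³ + 14·r⁴ + 139·q²·r² + 578·q³·r − 720·q⁴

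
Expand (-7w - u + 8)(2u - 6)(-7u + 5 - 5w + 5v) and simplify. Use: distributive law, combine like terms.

(-7w - u + 8)(2u - 6)(-7u + 5 - 5w + 5v)
= (-14uw + 42w - 2u^2 + 6u + 16u - 48)(-7u + 5 - 5w + 5v)    [distributive law]
= (-14uw + 42w - 2u^2 + 22u - 48)(-7u + 5 - 5w + 5v)    [combine like terms]
= 98u^2w - 70uw + 70uw^2 - 70uvw - 294uw + 210w - 210w^2 + 210vw + 14u^3 - 10u^2 + 10u^2w - 10u^2v - 154u^2 + 110u - 110uw + 110uv + 336u - 240 + 240w - 240v    [distributive law]
= 108u^2w - 474uw + 70uw^2 - 70uvw + 450w - 210w^2 + 210vw + 14u^3 - 164u^2 - 10u^2v + 446u + 110uv - 240 - 240v    [combine like terms]

108u^2w - 474uw + 70uw^2 - 70uvw + 450w - 210w^2 + 210vw + 14u^3 - 164u^2 - 10u^2v + 446u + 110uv - 240 - 240v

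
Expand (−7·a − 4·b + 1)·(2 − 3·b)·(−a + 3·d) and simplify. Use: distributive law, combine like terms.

14·a^2 − 42·a·d − 21·a^2·b + 63·a·b·d + 11·a·b − 33·b·d − 12·a·b^2 + 36·b^2·d − 2·a + 6·d

(−7·a − 4·b + 1)·(2 − 3·b)·(−a + 3·d)
= (−14·a + 21·a·b − 8·b + 12·b^2 + 2 − 3·b)·(−a + 3·d)    [distributive law]
= (−14·a + 21·a·b − 11·b + 12·b^2 + 2)·(−a + 3·d)    [combine like terms]
= 14·a^2 − 42·a·d − 21·a^2·b + 63·a·b·d + 11·a·b − 33·b·d − 12·a·b^2 + 36·b^2·d − 2·a + 6·d    [distributive law]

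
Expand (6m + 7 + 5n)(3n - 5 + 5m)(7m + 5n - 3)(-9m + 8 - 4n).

-4899m^3n + 5016m^2n - 4684m^2n^2 + 3673mn^2 - 1955mn^3 + 1451mn + 2175m^3 + 1900m^2 - 3025m - 1890m^4 + 132n^2 + 860n^3 - 1724n + 840 - 300n^4

(6m + 7 + 5n)(3n - 5 + 5m)(7m + 5n - 3)(-9m + 8 - 4n)
= (18mn - 30m + 30m^2 + 21n - 35 + 35m + 15n^2 - 25n + 25mn)(7m + 5n - 3)(-9m + 8 - 4n)    [distributive law]
= (43mn + 5m + 30m^2 - 4n - 35 + 15n^2)(7m + 5n - 3)(-9m + 8 - 4n)    [combine like terms]
= (301m^2n + 215mn^2 - 129mn + 35m^2 + 25mn - 15m + 210m^3 + 150m^2n - 90m^2 - 28mn - 20n^2 + 12n - 245m - 175n + 105 + 105mn^2 + 75n^3 - 45n^2)(-9m + 8 - 4n)    [distributive law]
= (451m^2n + 320mn^2 - 132mn - 55m^2 - 260m + 210m^3 - 65n^2 - 163n + 105 + 75n^3)(-9m + 8 - 4n)    [combine like terms]
= -4059m^3n + 3608m^2n - 1804m^2n^2 - 2880m^2n^2 + 2560mn^2 - 1280mn^3 + 1188m^2n - 1056mn + 528mn^2 + 495m^3 - 440m^2 + 220m^2n + 2340m^2 - 2080m + 1040mn - 1890m^4 + 1680m^3 - 840m^3n + 585mn^2 - 520n^2 + 260n^3 + 1467mn - 1304n + 652n^2 - 945m + 840 - 420n - 675mn^3 + 600n^3 - 300n^4    [distributive law]
= -4899m^3n + 5016m^2n - 4684m^2n^2 + 3673mn^2 - 1955mn^3 + 1451mn + 2175m^3 + 1900m^2 - 3025m - 1890m^4 + 132n^2 + 860n^3 - 1724n + 840 - 300n^4    [combine like terms]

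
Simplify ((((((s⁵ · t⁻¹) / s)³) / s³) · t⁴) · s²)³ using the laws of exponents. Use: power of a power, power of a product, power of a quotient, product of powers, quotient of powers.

s³³t³

((((((s⁵ · t⁻¹) / s)³) / s³) · t⁴) · s²)³
= ((((((s⁵ · t⁻¹) / s)³) / s³) · t⁴)³) · ((s²)³)    [power of a product]
= ((((((s⁵ · t⁻¹) / s)³) / s³)³) · ((t⁴)³)) · ((s²)³)    [power of a product]
= ((((((s⁵ · t⁻¹) / s)³)³) / ((s³)³)) · ((t⁴)³)) · ((s²)³)    [power of a quotient]
= (((((s⁵ · t⁻¹) / s)⁹) / ((s³)³)) · ((t⁴)³)) · ((s²)³)    [power of a power]
= (((((s⁵ · t⁻¹)⁹) / (s⁹)) / ((s³)³)) · ((t⁴)³)) · ((s²)³)    [power of a quotient]
= ((((((s⁵)⁹) · ((t⁻¹)⁹)) / (s⁹)) / ((s³)³)) · ((t⁴)³)) · ((s²)³)    [power of a product]
= ((((s⁴⁵ · ((t⁻¹)⁹)) / (s⁹)) / ((s³)³)) · ((t⁴)³)) · ((s²)³)    [power of a power]
= ((((s⁴⁵ · t⁻⁹) / (s⁹)) / ((s³)³)) · ((t⁴)³)) · ((s²)³)    [power of a power]
= ((((s⁴⁵ · t⁻⁹) / s⁹) / s⁹) · ((t⁴)³)) · ((s²)³)    [power of a power]
= ((((s⁴⁵ · t⁻⁹) / s⁹) / s⁹) · t¹²) · ((s²)³)    [power of a power]
= ((((s⁴⁵ · t⁻⁹) / s⁹) / s⁹) · t¹²) · s⁶    [power of a power]
= s³³t³    [quotient of powers; product of powers]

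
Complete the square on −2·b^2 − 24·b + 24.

−2·b^2 − 24·b + 24
= −2(b^2 + 12·b) + 24    [factor out -2 from the b-terms]
= −2(b^2 + 12·b + 36 − 36) + 24    [add and subtract 36 inside the bracket]
= −2(b + 6)^2 + 72 + 24    [perfect-square identity]
= −2(b + 6)^2 + 96    [combine constants]

−2(b + 6)^2 + 96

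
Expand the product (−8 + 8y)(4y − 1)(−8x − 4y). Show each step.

320xy + 160y^2 − 64x − 32y − 256xy^2 − 128y^3

(−8 + 8y)(4y − 1)(−8x − 4y)
= (−32y + 8 + 32y^2 − 8y)(−8x − 4y)    [distributive law]
= (−40y + 8 + 32y^2)(−8x − 4y)    [combine like terms]
= 320xy + 160y^2 − 64x − 32y − 256xy^2 − 128y^3    [distributive law]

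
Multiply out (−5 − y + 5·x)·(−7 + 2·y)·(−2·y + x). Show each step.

−70·y + 35·x + 6·y^2 + 67·x·y + 4·y^3 − 22·x·y^2 − 35·x^2 + 10·x^2·y

(−5 − y + 5·x)·(−7 + 2·y)·(−2·y + x)
= (35 − 10·y + 7·y − 2·y^2 − 35·x + 10·x·y)·(−2·y + x)    [distributive law]
= (35 − 3·y − 2·y^2 − 35·x + 10·x·y)·(−2·y + x)    [combine like terms]
= −70·y + 35·x + 6·y^2 − 3·x·y + 4·y^3 − 2·x·y^2 + 70·x·y − 35·x^2 − 20·x·y^2 + 10·x^2·y    [distributive law]
= −70·y + 35·x + 6·y^2 + 67·x·y + 4·y^3 − 22·x·y^2 − 35·x^2 + 10·x^2·y    [combine like terms]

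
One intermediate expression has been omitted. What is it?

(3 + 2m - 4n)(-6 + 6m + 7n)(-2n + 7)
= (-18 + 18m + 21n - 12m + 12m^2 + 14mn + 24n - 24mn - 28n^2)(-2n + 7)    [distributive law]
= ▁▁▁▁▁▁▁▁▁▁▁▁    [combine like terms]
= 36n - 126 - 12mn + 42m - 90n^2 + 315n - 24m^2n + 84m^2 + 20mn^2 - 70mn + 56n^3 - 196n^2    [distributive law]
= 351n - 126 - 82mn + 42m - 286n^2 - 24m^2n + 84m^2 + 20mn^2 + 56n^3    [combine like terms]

By combine like terms:

(-18 + 6m + 45n + 12m^2 - 10mn - 28n^2)(-2n + 7)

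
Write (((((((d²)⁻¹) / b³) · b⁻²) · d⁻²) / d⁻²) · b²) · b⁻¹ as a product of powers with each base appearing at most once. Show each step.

(((((((d²)⁻¹) / b³) · b⁻²) · d⁻²) / d⁻²) · b²) · b⁻¹
= (((((d⁻² / b³) · b⁻²) · d⁻²) / d⁻²) · b²) · b⁻¹    [power of a power]
= b⁻⁴d⁻²    [quotient of powers; product of powers]

b⁻⁴d⁻²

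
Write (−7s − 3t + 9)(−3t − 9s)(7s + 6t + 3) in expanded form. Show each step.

(−7s − 3t + 9)(−3t − 9s)(7s + 6t + 3)
= (21st + 63s^2 + 9t^2 + 27st − 27t − 81s)(7s + 6t + 3)    [distributive law]
= (48st + 63s^2 + 9t^2 − 27t − 81s)(7s + 6t + 3)    [combine like terms]
= 336s^2t + 288st^2 + 144st + 441s^3 + 378s^2t + 189s^2 + 63st^2 + 54t^3 + 27t^2 − 189st − 162t^2 − 81t − 567s^2 − 486st − 243s    [distributive law]
= 714s^2t + 351st^2 − 531st + 441s^3 − 378s^2 + 54t^3 − 135t^2 − 81t − 243s    [combine like terms]

714s^2t + 351st^2 − 531st + 441s^3 − 378s^2 + 54t^3 − 135t^2 − 81t − 243s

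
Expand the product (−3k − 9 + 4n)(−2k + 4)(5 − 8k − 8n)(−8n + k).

(−3k − 9 + 4n)(−2k + 4)(5 − 8k − 8n)(−8n + k)
= (6k^2 − 12k + 18k − 36 − 8kn + 16n)(5 − 8k − 8n)(−8n + k)    [distributive law]
= (6k^2 + 6k − 36 − 8kn + 16n)(5 − 8k − 8n)(−8n + k)    [combine like terms]
= (30k^2 − 48k^3 − 48k^2n + 30k − 48k^2 − 48kn − 180 + 288k + 288n − 40kn + 64k^2n + 64kn^2 + 80n − 128kn − 128n^2)(−8n + k)    [distributive law]
= (−18k^2 − 48k^3 + 16k^2n + 318k − 216kn − 180 + 368n + 64kn^2 − 128n^2)(−8n + k)    [combine like terms]
= 144k^2n − 18k^3 + 384k^3n − 48k^4 − 128k^2n^2 + 16k^3n − 2544kn + 318k^2 + 1728kn^2 − 216k^2n + 1440n − 180k − 2944n^2 + 368kn − 512kn^3 + 64k^2n^2 + 1024n^3 − 128kn^2    [distributive law]
= −72k^2n − 18k^3 + 400k^3n − 48k^4 − 64k^2n^2 − 2176kn + 318k^2 + 1600kn^2 + 1440n − 180k − 2944n^2 − 512kn^3 + 1024n^3    [combine like terms]

−72k^2n − 18k^3 + 400k^3n − 48k^4 − 64k^2n^2 − 2176kn + 318k^2 + 1600kn^2 + 1440n − 180k − 2944n^2 − 512kn^3 + 1024n^3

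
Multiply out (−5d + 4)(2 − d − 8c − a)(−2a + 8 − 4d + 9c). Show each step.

(−5d + 4)(2 − d − 8c − a)(−2a + 8 − 4d + 9c)
= (−10d + 5d² + 40cd + 5ad + 8 − 4d − 32c − 4a)(−2a + 8 − 4d + 9c)    [distributive law]
= (−14d + 5d² + 40cd + 5ad + 8 − 32c − 4a)(−2a + 8 − 4d + 9c)    [combine like terms]
= 28ad − 112d + 56d² − 126cd − 10ad² + 40d² − 20d³ + 45cd² − 80acd + 320cd − 160cd² + 360c²d − 10a²d + 40ad − 20ad² + 45acd − 16a + 64 − 32d + 72c + 64ac − 256c + 128cd − 288c² + 8a² − 32a + 16ad − 36ac    [distributive law]
= 84ad − 144d + 96d² + 322cd − 30ad² − 20d³ − 115cd² − 35acd + 360c²d − 10a²d − 48a + 64 − 184c + 28ac − 288c² + 8a²    [combine like terms]

84ad − 144d + 96d² + 322cd − 30ad² − 20d³ − 115cd² − 35acd + 360c²d − 10a²d − 48a + 64 − 184c + 28ac − 288c² + 8a²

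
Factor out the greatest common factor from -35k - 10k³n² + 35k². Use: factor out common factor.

5k(-7 - 2k²n² + 7k)

-35k - 10k³n² + 35k²
= 5(-7k - 2k³n² + 7k²)    [factor out 5]
= 5k(-7 - 2k²n² + 7k)    [factor out k]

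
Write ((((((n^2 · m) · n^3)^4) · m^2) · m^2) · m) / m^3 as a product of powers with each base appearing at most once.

m^6·n^20

((((((n^2 · m) · n^3)^4) · m^2) · m^2) · m) / m^3
= ((((((n^2 · m)^4) · ((n^3)^4)) · m^2) · m^2) · m) / m^3    [power of a product]
= (((((((n^2)^4) · (m^4)) · ((n^3)^4)) · m^2) · m^2) · m) / m^3    [power of a product]
= (((((n^8 · (m^4)) · ((n^3)^4)) · m^2) · m^2) · m) / m^3    [power of a power]
= (((((n^8 · m^4) · n^12) · m^2) · m^2) · m) / m^3    [power of a power]
= m^6·n^20    [quotient of powers; product of powers]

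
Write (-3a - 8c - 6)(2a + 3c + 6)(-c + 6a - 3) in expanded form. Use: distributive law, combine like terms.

-144a^2c - 36a^3 - 162a^2 - 119ac^2 - 291ac - 126a + 24c^3 + 138c^2 + 234c + 108

(-3a - 8c - 6)(2a + 3c + 6)(-c + 6a - 3)
= (-6a^2 - 9ac - 18a - 16ac - 24c^2 - 48c - 12a - 18c - 36)(-c + 6a - 3)    [distributive law]
= (-6a^2 - 25ac - 30a - 24c^2 - 66c - 36)(-c + 6a - 3)    [combine like terms]
= 6a^2c - 36a^3 + 18a^2 + 25ac^2 - 150a^2c + 75ac + 30ac - 180a^2 + 90a + 24c^3 - 144ac^2 + 72c^2 + 66c^2 - 396ac + 198c + 36c - 216a + 108    [distributive law]
= -144a^2c - 36a^3 - 162a^2 - 119ac^2 - 291ac - 126a + 24c^3 + 138c^2 + 234c + 108    [combine like terms]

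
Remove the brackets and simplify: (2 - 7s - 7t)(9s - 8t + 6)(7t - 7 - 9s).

403st + 60s + 657s^2 - 798t^2 + 490t - 84 - 378s^2t + 567s^3 - 553st^2 + 392t^3

(2 - 7s - 7t)(9s - 8t + 6)(7t - 7 - 9s)
= (18s - 16t + 12 - 63s^2 + 56st - 42s - 63st + 56t^2 - 42t)(7t - 7 - 9s)    [distributive law]
= (-24s - 58t + 12 - 63s^2 - 7st + 56t^2)(7t - 7 - 9s)    [combine like terms]
= -168st + 168s + 216s^2 - 406t^2 + 406t + 522st + 84t - 84 - 108s - 441s^2t + 441s^2 + 567s^3 - 49st^2 + 49st + 63s^2t + 392t^3 - 392t^2 - 504st^2    [distributive law]
= 403st + 60s + 657s^2 - 798t^2 + 490t - 84 - 378s^2t + 567s^3 - 553st^2 + 392t^3    [combine like terms]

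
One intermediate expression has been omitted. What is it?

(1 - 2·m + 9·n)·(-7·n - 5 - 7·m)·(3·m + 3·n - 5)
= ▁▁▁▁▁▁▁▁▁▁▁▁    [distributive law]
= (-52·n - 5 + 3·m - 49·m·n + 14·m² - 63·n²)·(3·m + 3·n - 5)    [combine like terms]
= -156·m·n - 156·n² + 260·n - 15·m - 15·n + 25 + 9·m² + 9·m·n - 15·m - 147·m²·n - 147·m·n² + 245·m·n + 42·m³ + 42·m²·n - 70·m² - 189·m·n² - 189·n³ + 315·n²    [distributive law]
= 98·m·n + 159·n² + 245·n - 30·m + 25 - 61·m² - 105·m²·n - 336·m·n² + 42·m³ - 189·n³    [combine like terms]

After distributive law, the bracketed line is:

(-7·n - 5 - 7·m + 14·m·n + 10·m + 14·m² - 63·n² - 45·n - 63·m·n)·(3·m + 3·n - 5)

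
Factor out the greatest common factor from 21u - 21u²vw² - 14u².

21u - 21u²vw² - 14u²
= 7(3u - 3u²vw² - 2u²)    [factor out 7]
= 7u(3 - 3uvw² - 2u)    [factor out u]

7u(3 - 3uvw² - 2u)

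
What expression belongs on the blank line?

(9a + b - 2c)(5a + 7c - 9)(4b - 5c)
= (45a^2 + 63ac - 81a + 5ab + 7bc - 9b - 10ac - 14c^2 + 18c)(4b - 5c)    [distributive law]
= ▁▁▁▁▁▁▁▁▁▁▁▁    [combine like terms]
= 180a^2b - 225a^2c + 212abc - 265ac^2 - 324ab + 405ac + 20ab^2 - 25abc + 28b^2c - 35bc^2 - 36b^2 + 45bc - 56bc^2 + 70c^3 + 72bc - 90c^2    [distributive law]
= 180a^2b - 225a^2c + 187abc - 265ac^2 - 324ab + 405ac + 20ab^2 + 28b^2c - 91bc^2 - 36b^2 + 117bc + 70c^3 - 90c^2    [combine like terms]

By combine like terms:

(45a^2 + 53ac - 81a + 5ab + 7bc - 9b - 14c^2 + 18c)(4b - 5c)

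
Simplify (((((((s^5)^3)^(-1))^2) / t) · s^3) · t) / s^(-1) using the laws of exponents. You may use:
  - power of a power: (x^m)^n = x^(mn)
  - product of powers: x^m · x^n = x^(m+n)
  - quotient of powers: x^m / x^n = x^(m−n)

s^(-26)

(((((((s^5)^3)^(-1))^2) / t) · s^3) · t) / s^(-1)
= ((((((s^5)^3)^(-2)) / t) · s^3) · t) / s^(-1)    [power of a power]
= (((((s^5)^(-6)) / t) · s^3) · t) / s^(-1)    [power of a power]
= (((s^(-30) / t) · s^3) · t) / s^(-1)    [power of a power]
= s^(-26)    [quotient of powers; product of powers]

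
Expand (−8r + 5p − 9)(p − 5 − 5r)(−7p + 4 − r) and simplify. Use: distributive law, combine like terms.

(−8r + 5p − 9)(p − 5 − 5r)(−7p + 4 − r)
= (−8pr + 40r + 40r^2 + 5p^2 − 25p − 25pr − 9p + 45 + 45r)(−7p + 4 − r)    [distributive law]
= (−33pr + 85r + 40r^2 + 5p^2 − 34p + 45)(−7p + 4 − r)    [combine like terms]
= 231p^2r − 132pr + 33pr^2 − 595pr + 340r − 85r^2 − 280pr^2 + 160r^2 − 40r^3 − 35p^3 + 20p^2 − 5p^2r + 238p^2 − 136p + 34pr − 315p + 180 − 45r    [distributive law]
= 226p^2r − 693pr − 247pr^2 + 295r + 75r^2 − 40r^3 − 35p^3 + 258p^2 − 451p + 180    [combine like terms]

226p^2r − 693pr − 247pr^2 + 295r + 75r^2 − 40r^3 − 35p^3 + 258p^2 − 451p + 180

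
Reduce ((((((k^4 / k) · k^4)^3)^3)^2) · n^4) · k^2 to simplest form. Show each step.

((((((k^4 / k) · k^4)^3)^3)^2) · n^4) · k^2
= (((((k^4 / k) · k^4)^3)^6) · n^4) · k^2    [power of a power]
= ((((k^4 / k) · k^4)^18) · n^4) · k^2    [power of a power]
= ((((k^4 / k)^18) · ((k^4)^18)) · n^4) · k^2    [power of a product]
= (((((k^4)^18) / (k^18)) · ((k^4)^18)) · n^4) · k^2    [power of a quotient]
= (((k^72 / (k^18)) · ((k^4)^18)) · n^4) · k^2    [power of a power]
= ((k^54 · ((k^4)^18)) · n^4) · k^2    [quotient of powers]
= ((k^54 · k^72) · n^4) · k^2    [power of a power]
= (k^126 · n^4) · k^2    [product of powers]
= k^128n^4    [product of powers]

k^128n^4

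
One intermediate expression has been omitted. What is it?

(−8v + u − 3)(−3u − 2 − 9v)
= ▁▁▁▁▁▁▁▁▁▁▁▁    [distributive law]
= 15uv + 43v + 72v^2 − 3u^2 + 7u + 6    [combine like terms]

By distributive law:

24uv + 16v + 72v^2 − 3u^2 − 2u − 9uv + 9u + 6 + 27v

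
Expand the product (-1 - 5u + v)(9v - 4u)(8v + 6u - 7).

(-1 - 5u + v)(9v - 4u)(8v + 6u - 7)
= (-9v + 4u - 45uv + 20u² + 9v² - 4uv)(8v + 6u - 7)    [distributive law]
= (-9v + 4u - 49uv + 20u² + 9v²)(8v + 6u - 7)    [combine like terms]
= -72v² - 54uv + 63v + 32uv + 24u² - 28u - 392uv² - 294u²v + 343uv + 160u²v + 120u³ - 140u² + 72v³ + 54uv² - 63v²    [distributive law]
= -135v² + 321uv + 63v - 116u² - 28u - 338uv² - 134u²v + 120u³ + 72v³    [combine like terms]

-135v² + 321uv + 63v - 116u² - 28u - 338uv² - 134u²v + 120u³ + 72v³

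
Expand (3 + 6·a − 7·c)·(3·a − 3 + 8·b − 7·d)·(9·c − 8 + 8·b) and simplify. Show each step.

87·a·c + 72·a − 456·a·b − 249·c + 72 − 264·b + 832·b·c + 192·b^2 − 581·c·d + 168·d − 168·b·d + 162·a^2·c − 144·a^2 + 144·a^2·b + 264·a·b·c + 384·a·b^2 − 378·a·c·d + 336·a·d − 336·a·b·d − 189·a·c^2 + 189·c^2 − 504·b·c^2 − 448·b^2·c + 441·c^2·d + 392·b·c·d

(3 + 6·a − 7·c)·(3·a − 3 + 8·b − 7·d)·(9·c − 8 + 8·b)
= (9·a − 9 + 24·b − 21·d + 18·a^2 − 18·a + 48·a·b − 42·a·d − 21·a·c + 21·c − 56·b·c + 49·c·d)·(9·c − 8 + 8·b)    [distributive law]
= (−9·a − 9 + 24·b − 21·d + 18·a^2 + 48·a·b − 42·a·d − 21·a·c + 21·c − 56·b·c + 49·c·d)·(9·c − 8 + 8·b)    [combine like terms]
= −81·a·c + 72·a − 72·a·b − 81·c + 72 − 72·b + 216·b·c − 192·b + 192·b^2 − 189·c·d + 168·d − 168·b·d + 162·a^2·c − 144·a^2 + 144·a^2·b + 432·a·b·c − 384·a·b + 384·a·b^2 − 378·a·c·d + 336·a·d − 336·a·b·d − 189·a·c^2 + 168·a·c − 168·a·b·c + 189·c^2 − 168·c + 168·b·c − 504·b·c^2 + 448·b·c − 448·b^2·c + 441·c^2·d − 392·c·d + 392·b·c·d    [distributive law]
= 87·a·c + 72·a − 456·a·b − 249·c + 72 − 264·b + 832·b·c + 192·b^2 − 581·c·d + 168·d − 168·b·d + 162·a^2·c − 144·a^2 + 144·a^2·b + 264·a·b·c + 384·a·b^2 − 378·a·c·d + 336·a·d − 336·a·b·d − 189·a·c^2 + 189·c^2 − 504·b·c^2 − 448·b^2·c + 441·c^2·d + 392·b·c·d    [combine like terms]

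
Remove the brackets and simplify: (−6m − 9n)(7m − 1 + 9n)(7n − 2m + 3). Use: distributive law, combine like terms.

(−6m − 9n)(7m − 1 + 9n)(7n − 2m + 3)
= (−42m^2 + 6m − 54mn − 63mn + 9n − 81n^2)(7n − 2m + 3)    [distributive law]
= (−42m^2 + 6m − 117mn + 9n − 81n^2)(7n − 2m + 3)    [combine like terms]
= −294m^2n + 84m^3 − 126m^2 + 42mn − 12m^2 + 18m − 819mn^2 + 234m^2n − 351mn + 63n^2 − 18mn + 27n − 567n^3 + 162mn^2 − 243n^2    [distributive law]
= −60m^2n + 84m^3 − 138m^2 − 327mn + 18m − 657mn^2 − 180n^2 + 27n − 567n^3    [combine like terms]

−60m^2n + 84m^3 − 138m^2 − 327mn + 18m − 657mn^2 − 180n^2 + 27n − 567n^3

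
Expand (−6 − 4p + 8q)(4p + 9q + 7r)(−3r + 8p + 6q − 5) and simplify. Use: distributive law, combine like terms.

(−6 − 4p + 8q)(4p + 9q + 7r)(−3r + 8p + 6q − 5)
= (−24p − 54q − 42r − 16p² − 36pq − 28pr + 32pq + 72q² + 56qr)(−3r + 8p + 6q − 5)    [distributive law]
= (−24p − 54q − 42r − 16p² − 4pq − 28pr + 72q² + 56qr)(−3r + 8p + 6q − 5)    [combine like terms]
= 72pr − 192p² − 144pq + 120p + 162qr − 432pq − 324q² + 270q + 126r² − 336pr − 252qr + 210r + 48p²r − 128p³ − 96p²q + 80p² + 12pqr − 32p²q − 24pq² + 20pq + 84pr² − 224p²r − 168pqr + 140pr − 216q²r + 576pq² + 432q³ − 360q² − 168qr² + 448pqr + 336q²r − 280qr    [distributive law]
= −124pr − 112p² − 556pq + 120p − 370qr − 684q² + 270q + 126r² + 210r − 176p²r − 128p³ − 128p²q + 292pqr + 552pq² + 84pr² + 120q²r + 432q³ − 168qr²    [combine like terms]

−124pr − 112p² − 556pq + 120p − 370qr − 684q² + 270q + 126r² + 210r − 176p²r − 128p³ − 128p²q + 292pqr + 552pq² + 84pr² + 120q²r + 432q³ − 168qr²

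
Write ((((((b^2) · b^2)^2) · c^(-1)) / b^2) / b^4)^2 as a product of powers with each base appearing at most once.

b^4·c^(-2)

((((((b^2) · b^2)^2) · c^(-1)) / b^2) / b^4)^2
= ((((((b^2) · b^2)^2) · c^(-1)) / b^2)^2) / ((b^4)^2)    [power of a quotient]
= ((((((b^2) · b^2)^2) · c^(-1))^2) / ((b^2)^2)) / ((b^4)^2)    [power of a quotient]
= ((((((b^2) · b^2)^2)^2) · ((c^(-1))^2)) / ((b^2)^2)) / ((b^4)^2)    [power of a product]
= (((((b^2) · b^2)^4) · ((c^(-1))^2)) / ((b^2)^2)) / ((b^4)^2)    [power of a power]
= (((((b^2)^4) · ((b^2)^4)) · ((c^(-1))^2)) / ((b^2)^2)) / ((b^4)^2)    [power of a product]
= ((((b^8) · ((b^2)^4)) · ((c^(-1))^2)) / ((b^2)^2)) / ((b^4)^2)    [power of a power]
= (((b^8 · b^8) · ((c^(-1))^2)) / ((b^2)^2)) / ((b^4)^2)    [power of a power]
= ((b^16 · ((c^(-1))^2)) / ((b^2)^2)) / ((b^4)^2)    [product of powers]
= ((b^16 · c^(-2)) / ((b^2)^2)) / ((b^4)^2)    [power of a power]
= ((b^16 · c^(-2)) / b^4) / ((b^4)^2)    [power of a power]
= ((b^16 · c^(-2)) / b^4) / b^8    [power of a power]
= b^4·c^(-2)    [quotient of powers; product of powers]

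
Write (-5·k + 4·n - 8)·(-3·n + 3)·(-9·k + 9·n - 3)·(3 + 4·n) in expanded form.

(-5·k + 4·n - 8)·(-3·n + 3)·(-9·k + 9·n - 3)·(3 + 4·n)
= (15·k·n - 15·k - 12·n^2 + 12·n + 24·n - 24)·(-9·k + 9·n - 3)·(3 + 4·n)    [distributive law]
= (15·k·n - 15·k - 12·n^2 + 36·n - 24)·(-9·k + 9·n - 3)·(3 + 4·n)    [combine like terms]
= (-135·k^2·n + 135·k·n^2 - 45·k·n + 135·k^2 - 135·k·n + 45·k + 108·k·n^2 - 108·n^3 + 36·n^2 - 324·k·n + 324·n^2 - 108·n + 216·k - 216·n + 72)·(3 + 4·n)    [distributive law]
= (-135·k^2·n + 243·k·n^2 - 504·k·n + 135·k^2 + 261·k - 108·n^3 + 360·n^2 - 324·n + 72)·(3 + 4·n)    [combine like terms]
= -405·k^2·n - 540·k^2·n^2 + 729·k·n^2 + 972·k·n^3 - 1512·k·n - 2016·k·n^2 + 405·k^2 + 540·k^2·n + 783·k + 1044·k·n - 324·n^3 - 432·n^4 + 1080·n^2 + 1440·n^3 - 972·n - 1296·n^2 + 216 + 288·n    [distributive law]
= 135·k^2·n - 540·k^2·n^2 - 1287·k·n^2 + 972·k·n^3 - 468·k·n + 405·k^2 + 783·k + 1116·n^3 - 432·n^4 - 216·n^2 - 684·n + 216    [combine like terms]

135·k^2·n - 540·k^2·n^2 - 1287·k·n^2 + 972·k·n^3 - 468·k·n + 405·k^2 + 783·k + 1116·n^3 - 432·n^4 - 216·n^2 - 684·n + 216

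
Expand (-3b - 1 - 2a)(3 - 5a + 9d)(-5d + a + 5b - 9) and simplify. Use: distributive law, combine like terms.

243bd - 149ab - 45b^2 + 66b - 192abd + 65a^2b + 75ab^2 + 135bd^2 - 135b^2d + 96d + 6a + 27 + 158ad - 91a^2 + 45d^2 - 68a^2d + 10a^3 + 90ad^2

(-3b - 1 - 2a)(3 - 5a + 9d)(-5d + a + 5b - 9)
= (-9b + 15ab - 27bd - 3 + 5a - 9d - 6a + 10a^2 - 18ad)(-5d + a + 5b - 9)    [distributive law]
= (-9b + 15ab - 27bd - 3 - a - 9d + 10a^2 - 18ad)(-5d + a + 5b - 9)    [combine like terms]
= 45bd - 9ab - 45b^2 + 81b - 75abd + 15a^2b + 75ab^2 - 135ab + 135bd^2 - 27abd - 135b^2d + 243bd + 15d - 3a - 15b + 27 + 5ad - a^2 - 5ab + 9a + 45d^2 - 9ad - 45bd + 81d - 50a^2d + 10a^3 + 50a^2b - 90a^2 + 90ad^2 - 18a^2d - 90abd + 162ad    [distributive law]
= 243bd - 149ab - 45b^2 + 66b - 192abd + 65a^2b + 75ab^2 + 135bd^2 - 135b^2d + 96d + 6a + 27 + 158ad - 91a^2 + 45d^2 - 68a^2d + 10a^3 + 90ad^2    [combine like terms]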